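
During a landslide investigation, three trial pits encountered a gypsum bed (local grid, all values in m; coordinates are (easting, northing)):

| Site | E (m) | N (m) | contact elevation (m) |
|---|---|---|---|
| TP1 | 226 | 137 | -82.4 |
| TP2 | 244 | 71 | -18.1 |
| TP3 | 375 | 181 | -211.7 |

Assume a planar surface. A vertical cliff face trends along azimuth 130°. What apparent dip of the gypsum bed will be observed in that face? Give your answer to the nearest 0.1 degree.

17.2°

Let the plane be z = a·E + b·N + c.
TP2−TP1: 18a − 66b = 64.3;  TP3−TP1: 149a + 44b = −129.3.
Solving gives a = −0.53685, b = −1.12066.
Unit vector along 130° is (sin 130°, cos 130°) = (0.7660, -0.6428).
Slope in that direction = a·(0.7660) + b·(-0.6428) = 0.30909.
Apparent dip = arctan|0.30909| = 17.2° (true dip is 51.2°, so apparent ≤ true as expected).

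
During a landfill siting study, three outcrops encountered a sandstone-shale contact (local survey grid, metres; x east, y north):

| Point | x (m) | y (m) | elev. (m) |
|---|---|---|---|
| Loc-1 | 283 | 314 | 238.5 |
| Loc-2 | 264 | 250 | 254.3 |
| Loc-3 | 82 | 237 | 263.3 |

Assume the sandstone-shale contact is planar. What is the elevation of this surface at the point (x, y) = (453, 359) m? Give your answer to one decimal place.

Let the plane be z = a·x + b·y + c.
Loc-2−Loc-1: −19a − 64b = 15.8;  Loc-3−Loc-1: −201a − 77b = 24.8.
Solving gives a = −0.03251, b = −0.23722.
Then c = 238.5 − a·283 − b·314 = 322.19.
At (453, 359): z = −14.7 − 85.2 + 322.19 = 222.3 m.

222.3 m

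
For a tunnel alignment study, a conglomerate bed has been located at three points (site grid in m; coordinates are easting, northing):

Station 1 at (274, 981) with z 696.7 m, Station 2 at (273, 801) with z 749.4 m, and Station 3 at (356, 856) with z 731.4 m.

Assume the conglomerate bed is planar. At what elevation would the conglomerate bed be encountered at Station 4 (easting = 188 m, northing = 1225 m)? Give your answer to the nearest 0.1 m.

627.3 m

Let the plane be z = a·easting + b·northing + c.
Station 2−Station 1: −1a − 180b = 52.7;  Station 3−Station 1: 82a − 125b = 34.7.
Solving gives a = −0.022943, b = −0.292650.
Then c = 696.7 − a·274 − b·981 = 990.08.
At (188, 1225): z = −4.3 − 358.5 + 990.08 = 627.3 m.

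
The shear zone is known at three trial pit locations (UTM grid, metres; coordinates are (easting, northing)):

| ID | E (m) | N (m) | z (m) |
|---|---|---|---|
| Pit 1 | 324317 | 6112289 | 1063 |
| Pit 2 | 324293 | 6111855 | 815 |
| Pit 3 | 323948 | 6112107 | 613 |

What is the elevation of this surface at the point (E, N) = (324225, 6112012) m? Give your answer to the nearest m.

Let the plane be z = a·E + b·N + c.
Pit 2−Pit 1: −24a − 434b = −248;  Pit 3−Pit 1: −369a − 182b = −450.
Solving gives a = 0.96396154, b = 0.51812194.
Then c = 1063 − a·324317 − b·6112289 = −3478477.16.
At (324225, 6112012): z = 312540.4 + 3166767.5 − 3478477.16 = 830.8 m.

831 m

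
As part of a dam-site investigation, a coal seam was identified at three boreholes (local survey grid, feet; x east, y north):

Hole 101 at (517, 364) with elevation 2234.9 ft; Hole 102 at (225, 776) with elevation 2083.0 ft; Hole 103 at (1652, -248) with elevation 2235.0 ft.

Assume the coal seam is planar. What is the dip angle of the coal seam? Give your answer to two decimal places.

Let the plane be z = a·x + b·y + c.
Hole 102−Hole 101: −292a + 412b = −151.9;  Hole 103−Hole 101: 1135a − 612b = 0.1.
Solving gives a = −0.32162, b = −0.59663.
Gradient magnitude |∇z| = √(a² + b²) = √(0.10344 + 0.35597) = 0.67780.
True dip = arctan(0.67780) = 34.13°, dipping toward NNE (azimuth ≈ 028°).

34.13°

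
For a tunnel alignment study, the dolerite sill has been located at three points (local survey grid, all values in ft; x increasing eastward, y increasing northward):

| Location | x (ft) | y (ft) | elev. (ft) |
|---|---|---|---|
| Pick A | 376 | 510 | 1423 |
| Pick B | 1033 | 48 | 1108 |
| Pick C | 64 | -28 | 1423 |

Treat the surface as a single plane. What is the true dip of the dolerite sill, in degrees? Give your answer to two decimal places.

Two edge vectors: Pick A→Pick B = (657, -462, -315), Pick A→Pick C = (-312, -538, 0).
Normal n = (Pick A→Pick B) × (Pick A→Pick C) = (-169470, 98280, -497610).
So ∂z/∂x = −n_x/n_z = −0.34057 and ∂z/∂y = −n_y/n_z = 0.19750.
Gradient magnitude |∇z| = √(a² + b²) = √(0.11599 + 0.03901) = 0.39369.
True dip = arctan(0.39369) = 21.49°, dipping toward ESE (azimuth ≈ 120°).

21.49°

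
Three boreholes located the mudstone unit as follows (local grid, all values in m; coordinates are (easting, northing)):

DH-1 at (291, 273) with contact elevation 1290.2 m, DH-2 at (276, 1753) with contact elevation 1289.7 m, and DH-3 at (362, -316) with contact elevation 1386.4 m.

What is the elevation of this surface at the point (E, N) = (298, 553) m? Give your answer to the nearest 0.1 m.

Two edge vectors: DH-1→DH-2 = (-15, 1480, -0.5), DH-1→DH-3 = (71, -589, 96.2).
Normal n = (DH-1→DH-2) × (DH-1→DH-3) = (142081.5, 1407.5, -96245).
So ∂z/∂E = −n_x/n_z = 1.476248 and ∂z/∂N = −n_y/n_z = 0.014624.
Intercept c from DH-1: 1290.2 − 429.59 − 3.99 = 856.62.
At (298, 553): z = 439.9 + 8.1 + 856.62 = 1304.6 m.

1304.6 m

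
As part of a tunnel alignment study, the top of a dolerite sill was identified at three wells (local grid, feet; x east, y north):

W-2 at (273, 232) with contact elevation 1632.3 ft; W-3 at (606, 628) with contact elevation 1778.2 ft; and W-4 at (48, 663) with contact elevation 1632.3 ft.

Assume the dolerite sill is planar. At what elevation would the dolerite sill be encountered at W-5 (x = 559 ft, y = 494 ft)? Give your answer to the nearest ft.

Let the plane be z = a·x + b·y + c.
W-3−W-2: 333a + 396b = 145.9;  W-4−W-2: −225a + 431b = 0.
Solving gives a = 0.27032, b = 0.14112.
Then c = 1632.3 − a·273 − b·232 = 1525.76.
At (559, 494): z = 151.1 + 69.7 + 1525.76 = 1746.6 ft.

1747 ft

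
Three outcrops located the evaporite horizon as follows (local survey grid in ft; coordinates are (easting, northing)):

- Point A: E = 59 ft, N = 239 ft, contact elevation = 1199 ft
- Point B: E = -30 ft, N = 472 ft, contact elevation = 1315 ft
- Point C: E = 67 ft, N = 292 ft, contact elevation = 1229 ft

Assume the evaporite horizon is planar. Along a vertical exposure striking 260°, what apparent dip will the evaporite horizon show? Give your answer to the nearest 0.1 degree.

12.5°

Two edge vectors: Point A→Point B = (-89, 233, 116), Point A→Point C = (8, 53, 30).
Normal n = (Point A→Point B) × (Point A→Point C) = (842, 3598, -6581).
So ∂z/∂E = −n_x/n_z = 0.12794 and ∂z/∂N = −n_y/n_z = 0.54673.
Unit vector along 260° is (sin 260°, cos 260°) = (-0.9848, -0.1736).
Slope in that direction = a·(-0.9848) + b·(-0.1736) = −0.22094.
Apparent dip = arctan|0.22094| = 12.5° (true dip is 29.3°, so apparent ≤ true as expected).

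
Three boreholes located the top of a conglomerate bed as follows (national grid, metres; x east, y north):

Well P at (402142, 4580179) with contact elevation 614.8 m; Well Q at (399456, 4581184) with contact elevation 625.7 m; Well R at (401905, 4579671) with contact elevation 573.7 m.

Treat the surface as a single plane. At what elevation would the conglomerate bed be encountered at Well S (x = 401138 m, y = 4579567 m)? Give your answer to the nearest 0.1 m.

Two edge vectors: Well P→Well Q = (-2686, 1005, 10.9), Well P→Well R = (-237, -508, -41.1).
Normal n = (Well P→Well Q) × (Well P→Well R) = (-35768.3, -112977.9, 1602673).
So ∂z/∂x = −n_x/n_z = 0.022317903 and ∂z/∂y = −n_y/n_z = 0.070493419.
Intercept c from Well P: 614.8 − 8974.97 − 322872.48 = −331232.65.
At (401138, 4579567): z = 8952.6 + 322829.3 − 331232.65 = 549.3 m.

549.3 m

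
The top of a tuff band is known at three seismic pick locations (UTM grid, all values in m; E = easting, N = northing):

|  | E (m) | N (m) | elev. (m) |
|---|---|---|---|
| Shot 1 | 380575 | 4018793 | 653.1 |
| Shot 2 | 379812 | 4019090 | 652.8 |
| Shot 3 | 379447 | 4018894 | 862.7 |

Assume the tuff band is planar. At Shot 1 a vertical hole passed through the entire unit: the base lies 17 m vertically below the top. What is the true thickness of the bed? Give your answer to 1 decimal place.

Let the plane be z = a·E + b·N + c.
Shot 2−Shot 1: −763a + 297b = −0.3;  Shot 3−Shot 1: −1128a + 101b = 209.6.
Solving gives a = −0.24145, b = −0.62129.
|∇z| = √(a²+b²) = 0.66655, so dip δ = arctan(0.66655) = 33.69°.
True thickness = vertical thickness × cos δ = 17 × cos 33.69° = 14.1 m.

14.1 m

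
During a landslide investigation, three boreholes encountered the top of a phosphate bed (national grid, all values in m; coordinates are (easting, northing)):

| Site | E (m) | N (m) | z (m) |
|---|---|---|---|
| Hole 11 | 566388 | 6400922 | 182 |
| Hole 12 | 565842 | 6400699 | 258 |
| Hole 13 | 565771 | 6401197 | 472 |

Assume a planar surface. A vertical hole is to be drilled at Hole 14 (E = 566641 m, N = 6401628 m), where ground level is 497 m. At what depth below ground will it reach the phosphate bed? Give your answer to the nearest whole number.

Let the plane be z = a·E + b·N + c.
Hole 12−Hole 11: −546a − 223b = 76;  Hole 13−Hole 11: −617a + 275b = 290.
Solving gives a = −0.29738550, b = 0.38732054.
Then c = 182 − a·566388 − b·6400922 = −2310591.00.
At (566641, 6401628): z_contact = −168510.8 + 2479482.0 − 2310591.00 = 380.2 m.
Depth below ground = 497 − 380.2 = 117 m.

117 m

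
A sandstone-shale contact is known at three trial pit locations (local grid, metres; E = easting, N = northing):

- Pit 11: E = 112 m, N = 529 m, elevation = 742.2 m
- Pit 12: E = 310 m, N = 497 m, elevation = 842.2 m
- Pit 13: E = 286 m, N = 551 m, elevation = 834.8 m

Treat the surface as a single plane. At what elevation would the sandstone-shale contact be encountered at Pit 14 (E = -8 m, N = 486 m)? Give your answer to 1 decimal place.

Two edge vectors: Pit 11→Pit 12 = (198, -32, 100), Pit 11→Pit 13 = (174, 22, 92.6).
Normal n = (Pit 11→Pit 12) × (Pit 11→Pit 13) = (-5163.2, -934.8, 9924).
So ∂z/∂E = −n_x/n_z = 0.52027 and ∂z/∂N = −n_y/n_z = 0.09420.
Intercept c from Pit 11: 742.2 − 58.27 − 49.83 = 634.10.
At (-8, 486): z = −4.2 + 45.8 + 634.10 = 675.7 m.

675.7 m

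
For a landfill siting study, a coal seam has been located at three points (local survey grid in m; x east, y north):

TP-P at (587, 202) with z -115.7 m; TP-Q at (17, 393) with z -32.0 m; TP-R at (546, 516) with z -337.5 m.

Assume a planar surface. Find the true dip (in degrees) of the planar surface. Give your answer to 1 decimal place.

40.6°

Two edge vectors: TP-P→TP-Q = (-570, 191, 83.7), TP-P→TP-R = (-41, 314, -221.8).
Normal n = (TP-P→TP-Q) × (TP-P→TP-R) = (-68645.6, -129857.7, -171149).
So ∂z/∂x = −n_x/n_z = −0.40109 and ∂z/∂y = −n_y/n_z = −0.75874.
Gradient magnitude |∇z| = √(a² + b²) = √(0.16087 + 0.57569) = 0.85823.
True dip = arctan(0.85823) = 40.6°, dipping toward NNE (azimuth ≈ 028°).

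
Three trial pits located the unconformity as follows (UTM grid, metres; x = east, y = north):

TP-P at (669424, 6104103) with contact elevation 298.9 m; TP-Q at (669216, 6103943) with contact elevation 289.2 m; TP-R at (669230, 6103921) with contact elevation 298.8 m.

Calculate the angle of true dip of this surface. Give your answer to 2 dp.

Let the plane be z = a·x + b·y + c.
TP-Q−TP-P: −208a − 160b = −9.7;  TP-R−TP-P: −194a − 182b = −0.1.
Solving gives a = 0.25666, b = −0.27303.
Gradient magnitude |∇z| = √(a² + b²) = √(0.06587 + 0.07455) = 0.37473.
True dip = arctan(0.37473) = 20.54°, dipping toward NW (azimuth ≈ 317°).

20.54°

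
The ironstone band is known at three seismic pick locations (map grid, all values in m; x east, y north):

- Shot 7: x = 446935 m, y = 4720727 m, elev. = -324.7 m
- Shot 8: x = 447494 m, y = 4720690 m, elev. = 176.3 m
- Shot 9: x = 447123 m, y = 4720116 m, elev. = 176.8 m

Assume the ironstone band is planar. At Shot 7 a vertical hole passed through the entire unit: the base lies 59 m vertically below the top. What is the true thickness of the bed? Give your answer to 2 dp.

Let the plane be z = a·x + b·y + c.
Shot 8−Shot 7: 559a − 37b = 501;  Shot 9−Shot 7: 188a − 611b = 501.5.
Solving gives a = 0.85942, b = −0.55635.
|∇z| = √(a²+b²) = 1.02378, so dip δ = arctan(1.02378) = 45.67°.
True thickness = vertical thickness × cos δ = 59 × cos 45.67° = 41.23 m.

41.23 m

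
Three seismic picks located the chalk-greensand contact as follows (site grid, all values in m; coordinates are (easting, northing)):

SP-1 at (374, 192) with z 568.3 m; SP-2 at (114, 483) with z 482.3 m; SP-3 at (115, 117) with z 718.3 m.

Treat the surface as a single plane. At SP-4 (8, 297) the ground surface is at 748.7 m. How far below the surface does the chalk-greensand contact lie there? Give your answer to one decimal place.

104.7 m

Two edge vectors: SP-1→SP-2 = (-260, 291, -86), SP-1→SP-3 = (-259, -75, 150).
Normal n = (SP-1→SP-2) × (SP-1→SP-3) = (37200, 61274, 94869).
So ∂z/∂E = −n_x/n_z = −0.39212 and ∂z/∂N = −n_y/n_z = −0.64588.
Intercept c from SP-1: 568.3 + 146.65 + 124.01 = 838.96.
At (8, 297): z_contact = −3.14 − 191.83 + 838.96 = 644.00 m.
Depth below ground = 748.7 − 644.00 = 104.7 m.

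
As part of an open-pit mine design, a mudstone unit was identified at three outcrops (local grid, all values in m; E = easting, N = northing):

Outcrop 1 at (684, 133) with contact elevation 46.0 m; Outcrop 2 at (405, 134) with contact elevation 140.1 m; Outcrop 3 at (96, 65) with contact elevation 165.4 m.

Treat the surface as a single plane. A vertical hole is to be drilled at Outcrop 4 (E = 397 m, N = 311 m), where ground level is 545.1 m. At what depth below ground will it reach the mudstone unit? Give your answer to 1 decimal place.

Let the plane be z = a·E + b·N + c.
Outcrop 2−Outcrop 1: −279a + 1b = 94.1;  Outcrop 3−Outcrop 1: −588a − 68b = 119.4.
Solving gives a = −0.33324, b = 1.12567.
Then c = 46 − a·684 − b·133 = 124.22.
At (397, 311): z_contact = −132.30 + 350.08 + 124.22 = 342.01 m.
Depth below ground = 545.1 − 342.01 = 203.1 m.

203.1 m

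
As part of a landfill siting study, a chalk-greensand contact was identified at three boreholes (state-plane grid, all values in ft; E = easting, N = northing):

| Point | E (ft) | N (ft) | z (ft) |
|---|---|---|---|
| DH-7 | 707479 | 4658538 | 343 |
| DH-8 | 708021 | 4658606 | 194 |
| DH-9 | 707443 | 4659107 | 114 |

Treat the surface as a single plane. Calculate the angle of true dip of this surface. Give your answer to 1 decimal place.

Two edge vectors: DH-7→DH-8 = (542, 68, -149), DH-7→DH-9 = (-36, 569, -229).
Normal n = (DH-7→DH-8) × (DH-7→DH-9) = (69209, 129482, 310846).
So ∂z/∂E = −n_x/n_z = −0.22265 and ∂z/∂N = −n_y/n_z = −0.41655.
Gradient magnitude |∇z| = √(a² + b²) = √(0.04957 + 0.17351) = 0.47232.
True dip = arctan(0.47232) = 25.3°, dipping toward NNE (azimuth ≈ 028°).

25.3°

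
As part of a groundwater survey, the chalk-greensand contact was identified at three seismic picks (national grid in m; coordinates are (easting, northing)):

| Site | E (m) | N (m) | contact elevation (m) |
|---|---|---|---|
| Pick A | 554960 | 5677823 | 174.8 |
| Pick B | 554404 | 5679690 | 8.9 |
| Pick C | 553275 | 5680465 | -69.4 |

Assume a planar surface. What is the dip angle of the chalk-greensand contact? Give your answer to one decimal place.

Let the plane be z = a·E + b·N + c.
Pick B−Pick A: −556a + 1867b = −165.9;  Pick C−Pick A: −1685a + 2642b = −244.2.
Solving gives a = 0.01050, b = −0.08573.
Gradient magnitude |∇z| = √(a² + b²) = √(0.00011 + 0.00735) = 0.08637.
True dip = arctan(0.08637) = 4.9°, dipping toward N (azimuth ≈ 353°).

4.9°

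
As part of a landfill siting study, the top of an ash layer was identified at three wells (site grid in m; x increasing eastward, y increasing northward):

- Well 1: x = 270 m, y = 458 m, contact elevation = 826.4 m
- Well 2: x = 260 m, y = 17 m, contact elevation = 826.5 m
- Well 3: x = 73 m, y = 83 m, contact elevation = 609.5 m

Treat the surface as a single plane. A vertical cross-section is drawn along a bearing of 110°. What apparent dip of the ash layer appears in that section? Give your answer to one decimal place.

47.5°

Two edge vectors: Well 1→Well 2 = (-10, -441, 0.1), Well 1→Well 3 = (-197, -375, -216.9).
Normal n = (Well 1→Well 2) × (Well 1→Well 3) = (95690.4, -2188.7, -83127).
So ∂z/∂x = −n_x/n_z = 1.15114 and ∂z/∂y = −n_y/n_z = −0.02633.
Unit vector along 110° is (sin 110°, cos 110°) = (0.9397, -0.3420).
Slope in that direction = a·(0.9397) + b·(-0.3420) = 1.09072.
Apparent dip = arctan|1.09072| = 47.5° (true dip is 49.0°, so apparent ≤ true as expected).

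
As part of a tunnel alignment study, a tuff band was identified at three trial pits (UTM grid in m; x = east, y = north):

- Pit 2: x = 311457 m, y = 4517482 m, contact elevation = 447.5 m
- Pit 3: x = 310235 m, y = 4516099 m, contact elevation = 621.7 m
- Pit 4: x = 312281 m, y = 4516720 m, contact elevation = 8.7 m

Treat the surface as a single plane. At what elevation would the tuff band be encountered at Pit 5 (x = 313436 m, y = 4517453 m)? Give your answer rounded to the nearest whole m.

-265 m

Let the plane be z = a·x + b·y + c.
Pit 3−Pit 2: −1222a − 1383b = 174.2;  Pit 4−Pit 2: 824a − 762b = −438.8.
Solving gives a = −0.35716463, b = 0.18962775.
Then c = 447.5 − a·311457 − b·4517482 = −744951.02.
At (313436, 4517453): z = −111948.3 + 856634.4 − 744951.02 = -264.8 m.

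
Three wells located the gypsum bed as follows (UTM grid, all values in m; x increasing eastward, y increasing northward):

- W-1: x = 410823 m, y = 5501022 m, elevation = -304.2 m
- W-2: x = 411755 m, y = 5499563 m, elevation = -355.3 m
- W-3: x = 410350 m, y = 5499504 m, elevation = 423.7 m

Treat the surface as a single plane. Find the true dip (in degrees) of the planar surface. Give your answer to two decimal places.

31.98°

Let the plane be z = a·x + b·y + c.
W-2−W-1: 932a − 1459b = −51.1;  W-3−W-1: −473a − 1518b = 727.9.
Solving gives a = −0.54140, b = −0.31082.
Gradient magnitude |∇z| = √(a² + b²) = √(0.29311 + 0.09661) = 0.62427.
True dip = arctan(0.62427) = 31.98°, dipping toward ENE (azimuth ≈ 060°).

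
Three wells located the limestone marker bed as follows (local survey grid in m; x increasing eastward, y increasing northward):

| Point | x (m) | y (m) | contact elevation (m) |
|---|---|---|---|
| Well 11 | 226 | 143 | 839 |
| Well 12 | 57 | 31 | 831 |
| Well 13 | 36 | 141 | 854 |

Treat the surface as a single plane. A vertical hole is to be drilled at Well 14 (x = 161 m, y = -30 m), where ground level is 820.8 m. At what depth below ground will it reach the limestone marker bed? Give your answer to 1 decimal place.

Two edge vectors: Well 11→Well 12 = (-169, -112, -8), Well 11→Well 13 = (-190, -2, 15).
Normal n = (Well 11→Well 12) × (Well 11→Well 13) = (-1696, 4055, -20942).
So ∂z/∂x = −n_x/n_z = −0.08099 and ∂z/∂y = −n_y/n_z = 0.19363.
Intercept c from Well 11: 839 + 18.30 − 27.69 = 829.61.
At (161, -30): z_contact = −13.04 − 5.81 + 829.61 = 810.77 m.
Depth below ground = 820.8 − 810.77 = 10.0 m.

10.0 m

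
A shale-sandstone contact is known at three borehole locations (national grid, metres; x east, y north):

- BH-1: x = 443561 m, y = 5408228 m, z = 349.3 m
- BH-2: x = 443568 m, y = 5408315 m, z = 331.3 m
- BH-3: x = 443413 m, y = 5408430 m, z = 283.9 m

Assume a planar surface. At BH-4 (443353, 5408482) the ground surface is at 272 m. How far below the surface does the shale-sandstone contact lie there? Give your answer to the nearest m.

Two edge vectors: BH-1→BH-2 = (7, 87, -18), BH-1→BH-3 = (-148, 202, -65.4).
Normal n = (BH-1→BH-2) × (BH-1→BH-3) = (-2053.8, 3121.8, 14290).
So ∂z/∂x = −n_x/n_z = 0.14372288 and ∂z/∂y = −n_y/n_z = −0.21846046.
Intercept c from BH-1: 349.3 − 63749.87 + 1181483.99 = 1118083.42.
At (443353, 5408482): z_contact = 63720.0 − 1181539.5 + 1118083.42 = 263.9 m.
Depth below ground = 272 − 263.9 = 8 m.

8 m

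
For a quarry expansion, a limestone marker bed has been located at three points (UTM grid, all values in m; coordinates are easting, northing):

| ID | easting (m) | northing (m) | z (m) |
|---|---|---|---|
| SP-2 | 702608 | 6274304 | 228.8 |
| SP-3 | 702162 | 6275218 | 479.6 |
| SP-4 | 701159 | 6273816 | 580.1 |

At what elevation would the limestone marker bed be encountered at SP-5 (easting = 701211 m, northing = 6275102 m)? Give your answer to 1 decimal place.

Two edge vectors: SP-2→SP-3 = (-446, 914, 250.8), SP-2→SP-4 = (-1449, -488, 351.3).
Normal n = (SP-2→SP-3) × (SP-2→SP-4) = (443478.6, -206729.4, 1542034).
So ∂z/∂easting = −n_x/n_z = −0.287593270 and ∂z/∂northing = −n_y/n_z = 0.134062803.
Intercept c from SP-2: 228.8 + 202065.33 − 841150.78 = −638856.65.
At (701211, 6275102): z = −201663.6 + 841257.8 − 638856.65 = 737.5 m.

737.5 m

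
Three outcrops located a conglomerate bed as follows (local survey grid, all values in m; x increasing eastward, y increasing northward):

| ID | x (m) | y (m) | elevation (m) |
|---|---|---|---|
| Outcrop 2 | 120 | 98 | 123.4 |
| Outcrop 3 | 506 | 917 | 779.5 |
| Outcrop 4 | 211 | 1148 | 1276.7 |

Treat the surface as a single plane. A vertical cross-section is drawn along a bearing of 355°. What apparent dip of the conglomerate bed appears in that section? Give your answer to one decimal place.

Let the plane be z = a·x + b·y + c.
Outcrop 3−Outcrop 2: 386a + 819b = 656.1;  Outcrop 4−Outcrop 2: 91a + 1050b = 1153.3.
Solving gives a = −0.77288, b = 1.16536.
Unit vector along 355° is (sin 355°, cos 355°) = (-0.0872, 0.9962).
Slope in that direction = a·(-0.0872) + b·(0.9962) = 1.22829.
Apparent dip = arctan|1.22829| = 50.8° (true dip is 54.4°, so apparent ≤ true as expected).

50.8°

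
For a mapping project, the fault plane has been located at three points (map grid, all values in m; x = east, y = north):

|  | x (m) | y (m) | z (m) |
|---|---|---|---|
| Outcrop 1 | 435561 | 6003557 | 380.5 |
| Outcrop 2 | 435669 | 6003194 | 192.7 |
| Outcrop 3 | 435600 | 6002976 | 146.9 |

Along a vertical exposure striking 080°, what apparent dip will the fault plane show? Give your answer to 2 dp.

Two edge vectors: Outcrop 1→Outcrop 2 = (108, -363, -187.8), Outcrop 1→Outcrop 3 = (39, -581, -233.6).
Normal n = (Outcrop 1→Outcrop 2) × (Outcrop 1→Outcrop 3) = (-24315, 17904.6, -48591).
So ∂z/∂x = −n_x/n_z = −0.50040 and ∂z/∂y = −n_y/n_z = 0.36848.
Unit vector along 080° is (sin 80°, cos 80°) = (0.9848, 0.1736).
Slope in that direction = a·(0.9848) + b·(0.1736) = −0.42881.
Apparent dip = arctan|0.42881| = 23.21° (true dip is 31.9°, so apparent ≤ true as expected).

23.21°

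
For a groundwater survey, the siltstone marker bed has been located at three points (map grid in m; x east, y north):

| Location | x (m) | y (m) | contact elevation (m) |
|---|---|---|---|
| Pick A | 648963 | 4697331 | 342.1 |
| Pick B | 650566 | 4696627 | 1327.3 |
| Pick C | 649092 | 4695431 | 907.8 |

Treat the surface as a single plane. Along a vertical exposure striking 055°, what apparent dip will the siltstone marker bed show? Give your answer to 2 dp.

14.42°

Let the plane be z = a·x + b·y + c.
Pick B−Pick A: 1603a − 704b = 985.2;  Pick C−Pick A: 129a − 1900b = 565.7.
Solving gives a = 0.49871, b = −0.26388.
Unit vector along 055° is (sin 55°, cos 55°) = (0.8192, 0.5736).
Slope in that direction = a·(0.8192) + b·(0.5736) = 0.25716.
Apparent dip = arctan|0.25716| = 14.42° (true dip is 29.4°, so apparent ≤ true as expected).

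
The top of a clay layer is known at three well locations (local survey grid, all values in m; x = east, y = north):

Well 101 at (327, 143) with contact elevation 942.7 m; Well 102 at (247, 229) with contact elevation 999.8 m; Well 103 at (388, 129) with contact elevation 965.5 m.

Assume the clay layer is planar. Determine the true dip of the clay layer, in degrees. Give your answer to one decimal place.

Let the plane be z = a·x + b·y + c.
Well 102−Well 101: −80a + 86b = 57.1;  Well 103−Well 101: 61a − 14b = 22.8.
Solving gives a = 0.66898, b = 1.28626.
Gradient magnitude |∇z| = √(a² + b²) = √(0.44753 + 1.65446) = 1.44982.
True dip = arctan(1.44982) = 55.4°, dipping toward SSW (azimuth ≈ 207°).

55.4°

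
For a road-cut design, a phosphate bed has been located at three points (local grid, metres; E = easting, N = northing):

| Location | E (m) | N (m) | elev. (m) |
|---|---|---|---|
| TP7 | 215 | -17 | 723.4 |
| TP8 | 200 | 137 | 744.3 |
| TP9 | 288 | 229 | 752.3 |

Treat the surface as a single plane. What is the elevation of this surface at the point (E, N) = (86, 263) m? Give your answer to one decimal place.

766.1 m

Let the plane be z = a·E + b·N + c.
TP8−TP7: −15a + 154b = 20.9;  TP9−TP7: 73a + 246b = 28.9.
Solving gives a = −0.04626, b = 0.13121.
Then c = 723.4 − a·215 − b·-17 = 735.58.
At (86, 263): z = −4.0 + 34.5 + 735.58 = 766.1 m.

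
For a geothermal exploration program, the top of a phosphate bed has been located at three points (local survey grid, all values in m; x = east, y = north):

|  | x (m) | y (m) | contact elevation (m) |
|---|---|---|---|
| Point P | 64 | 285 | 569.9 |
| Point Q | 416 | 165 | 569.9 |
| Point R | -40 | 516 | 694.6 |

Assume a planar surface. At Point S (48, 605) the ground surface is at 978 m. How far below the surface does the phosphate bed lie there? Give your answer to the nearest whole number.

Let the plane be z = a·x + b·y + c.
Point Q−Point P: 352a − 120b = 0;  Point R−Point P: −104a + 231b = 124.7.
Solving gives a = 0.21740, b = 0.63770.
Then c = 569.9 − a·64 − b·285 = 374.24.
At (48, 605): z_contact = 10.4 + 385.8 + 374.24 = 770.5 m.
Depth below ground = 978 − 770.5 = 208 m.

208 m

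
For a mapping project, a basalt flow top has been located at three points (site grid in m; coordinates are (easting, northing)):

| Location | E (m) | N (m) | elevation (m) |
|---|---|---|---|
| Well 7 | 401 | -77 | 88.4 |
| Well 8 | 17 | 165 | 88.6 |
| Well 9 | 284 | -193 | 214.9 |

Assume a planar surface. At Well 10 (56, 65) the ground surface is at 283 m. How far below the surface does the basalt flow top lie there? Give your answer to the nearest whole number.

144 m

Two edge vectors: Well 7→Well 8 = (-384, 242, 0.2), Well 7→Well 9 = (-117, -116, 126.5).
Normal n = (Well 7→Well 8) × (Well 7→Well 9) = (30636.2, 48552.6, 72858).
So ∂z/∂E = −n_x/n_z = −0.42049 and ∂z/∂N = −n_y/n_z = −0.66640.
Intercept c from Well 7: 88.4 + 168.62 − 51.31 = 205.70.
At (56, 65): z_contact = −23.5 − 43.3 + 205.70 = 138.8 m.
Depth below ground = 283 − 138.8 = 144 m.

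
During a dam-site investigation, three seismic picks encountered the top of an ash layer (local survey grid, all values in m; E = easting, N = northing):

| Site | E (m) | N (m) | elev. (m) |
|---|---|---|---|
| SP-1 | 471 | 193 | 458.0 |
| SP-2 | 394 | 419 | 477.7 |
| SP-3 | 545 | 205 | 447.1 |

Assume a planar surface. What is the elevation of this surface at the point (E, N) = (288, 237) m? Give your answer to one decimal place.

Let the plane be z = a·E + b·N + c.
SP-2−SP-1: −77a + 226b = 19.7;  SP-3−SP-1: 74a + 12b = −10.9.
Solving gives a = −0.15298, b = 0.03505.
Then c = 458 − a·471 − b·193 = 523.29.
At (288, 237): z = −44.1 + 8.3 + 523.29 = 487.5 m.

487.5 m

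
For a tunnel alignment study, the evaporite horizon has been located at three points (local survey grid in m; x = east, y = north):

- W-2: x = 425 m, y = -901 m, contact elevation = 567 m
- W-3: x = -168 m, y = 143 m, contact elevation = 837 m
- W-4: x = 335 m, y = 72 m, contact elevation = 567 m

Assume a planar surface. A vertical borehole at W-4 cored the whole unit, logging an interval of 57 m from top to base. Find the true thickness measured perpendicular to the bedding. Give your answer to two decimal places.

50.02 m

Let the plane be z = a·x + b·y + c.
W-3−W-2: −593a + 1044b = 270;  W-4−W-2: −90a + 973b = 0.
Solving gives a = −0.54388, b = −0.05031.
|∇z| = √(a²+b²) = 0.54620, so dip δ = arctan(0.54620) = 28.64°.
True thickness = vertical thickness × cos δ = 57 × cos 28.64° = 50.02 m.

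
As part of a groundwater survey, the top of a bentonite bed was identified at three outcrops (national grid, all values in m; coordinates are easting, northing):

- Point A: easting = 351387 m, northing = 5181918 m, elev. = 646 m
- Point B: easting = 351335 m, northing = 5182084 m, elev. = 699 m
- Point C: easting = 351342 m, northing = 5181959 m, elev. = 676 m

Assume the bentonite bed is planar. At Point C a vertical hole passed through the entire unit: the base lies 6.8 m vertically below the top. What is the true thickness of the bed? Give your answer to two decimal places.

Two edge vectors: Point A→Point B = (-52, 166, 53), Point A→Point C = (-45, 41, 30).
Normal n = (Point A→Point B) × (Point A→Point C) = (2807, -825, 5338).
So ∂z/∂easting = −n_x/n_z = −0.52585 and ∂z/∂northing = −n_y/n_z = 0.15455.
|∇z| = √(a²+b²) = 0.54809, so dip δ = arctan(0.54809) = 28.73°.
True thickness = vertical thickness × cos δ = 6.8 × cos 28.73° = 5.96 m.

5.96 m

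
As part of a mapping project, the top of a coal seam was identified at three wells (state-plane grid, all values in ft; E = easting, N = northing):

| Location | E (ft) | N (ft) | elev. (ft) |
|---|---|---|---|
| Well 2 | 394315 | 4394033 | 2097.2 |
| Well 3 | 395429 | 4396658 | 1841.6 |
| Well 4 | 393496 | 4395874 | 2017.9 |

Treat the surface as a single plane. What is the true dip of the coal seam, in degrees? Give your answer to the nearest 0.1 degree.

5.4°

Two edge vectors: Well 2→Well 3 = (1114, 2625, -255.6), Well 2→Well 4 = (-819, 1841, -79.3).
Normal n = (Well 2→Well 3) × (Well 2→Well 4) = (262397.1, 297676.6, 4200749).
So ∂z/∂E = −n_x/n_z = −0.06246 and ∂z/∂N = −n_y/n_z = −0.07086.
Gradient magnitude |∇z| = √(a² + b²) = √(0.00390 + 0.00502) = 0.09446.
True dip = arctan(0.09446) = 5.4°, dipping toward NE (azimuth ≈ 041°).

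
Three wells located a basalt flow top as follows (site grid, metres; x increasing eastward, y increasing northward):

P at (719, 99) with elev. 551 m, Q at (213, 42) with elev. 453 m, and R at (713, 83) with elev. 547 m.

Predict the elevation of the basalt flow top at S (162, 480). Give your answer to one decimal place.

525.3 m

Two edge vectors: P→Q = (-506, -57, -98), P→R = (-6, -16, -4).
Normal n = (P→Q) × (P→R) = (-1340, -1436, 7754).
So ∂z/∂x = −n_x/n_z = 0.17281 and ∂z/∂y = −n_y/n_z = 0.18519.
Intercept c from P: 551 − 124.25 − 18.33 = 408.41.
At (162, 480): z = 28.0 + 88.9 + 408.41 = 525.3 m.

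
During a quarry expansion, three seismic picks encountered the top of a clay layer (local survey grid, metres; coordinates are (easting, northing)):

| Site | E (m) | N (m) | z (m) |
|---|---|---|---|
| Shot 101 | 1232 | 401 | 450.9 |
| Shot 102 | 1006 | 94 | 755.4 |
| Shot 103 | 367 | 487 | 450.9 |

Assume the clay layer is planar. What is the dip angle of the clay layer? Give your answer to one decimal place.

Two edge vectors: Shot 101→Shot 102 = (-226, -307, 304.5), Shot 101→Shot 103 = (-865, 86, 0).
Normal n = (Shot 101→Shot 102) × (Shot 101→Shot 103) = (-26187, -263392.5, -284991).
So ∂z/∂E = −n_x/n_z = −0.09189 and ∂z/∂N = −n_y/n_z = −0.92421.
Gradient magnitude |∇z| = √(a² + b²) = √(0.00844 + 0.85417) = 0.92877.
True dip = arctan(0.92877) = 42.9°, dipping toward N (azimuth ≈ 006°).

42.9°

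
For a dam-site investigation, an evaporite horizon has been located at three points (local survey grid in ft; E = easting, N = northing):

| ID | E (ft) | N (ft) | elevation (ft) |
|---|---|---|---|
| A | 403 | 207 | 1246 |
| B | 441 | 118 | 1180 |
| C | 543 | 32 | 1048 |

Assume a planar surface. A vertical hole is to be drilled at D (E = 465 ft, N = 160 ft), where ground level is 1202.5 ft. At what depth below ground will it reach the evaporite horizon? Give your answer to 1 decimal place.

Let the plane be z = a·E + b·N + c.
B−A: 38a − 89b = −66;  C−A: 140a − 175b = −198.
Solving gives a = −1.04509, b = 0.29535.
Then c = 1246 − a·403 − b·207 = 1606.04.
At (465, 160): z_contact = −485.97 + 47.26 + 1606.04 = 1167.32 ft.
Depth below ground = 1202.5 − 1167.32 = 35.2 ft.

35.2 ft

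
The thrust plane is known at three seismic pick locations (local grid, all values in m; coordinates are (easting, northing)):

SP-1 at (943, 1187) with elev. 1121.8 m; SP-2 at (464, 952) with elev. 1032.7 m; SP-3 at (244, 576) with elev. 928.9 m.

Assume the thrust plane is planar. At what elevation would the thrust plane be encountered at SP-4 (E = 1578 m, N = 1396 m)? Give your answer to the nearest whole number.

1216 m

Two edge vectors: SP-1→SP-2 = (-479, -235, -89.1), SP-1→SP-3 = (-699, -611, -192.9).
Normal n = (SP-1→SP-2) × (SP-1→SP-3) = (-9108.6, -30118.2, 128404).
So ∂z/∂E = −n_x/n_z = 0.07094 and ∂z/∂N = −n_y/n_z = 0.23456.
Intercept c from SP-1: 1121.8 − 66.89 − 278.42 = 776.49.
At (1578, 1396): z = 111.9 + 327.4 + 776.49 = 1215.9 m.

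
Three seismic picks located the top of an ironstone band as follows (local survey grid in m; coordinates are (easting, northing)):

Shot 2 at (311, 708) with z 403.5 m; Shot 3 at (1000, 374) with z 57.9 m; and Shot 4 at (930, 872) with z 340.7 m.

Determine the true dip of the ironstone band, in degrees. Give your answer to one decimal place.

30.4°

Two edge vectors: Shot 2→Shot 3 = (689, -334, -345.6), Shot 2→Shot 4 = (619, 164, -62.8).
Normal n = (Shot 2→Shot 3) × (Shot 2→Shot 4) = (77653.6, -170657.2, 319742).
So ∂z/∂E = −n_x/n_z = −0.24286 and ∂z/∂N = −n_y/n_z = 0.53373.
Gradient magnitude |∇z| = √(a² + b²) = √(0.05898 + 0.28487) = 0.58639.
True dip = arctan(0.58639) = 30.4°, dipping toward SSE (azimuth ≈ 156°).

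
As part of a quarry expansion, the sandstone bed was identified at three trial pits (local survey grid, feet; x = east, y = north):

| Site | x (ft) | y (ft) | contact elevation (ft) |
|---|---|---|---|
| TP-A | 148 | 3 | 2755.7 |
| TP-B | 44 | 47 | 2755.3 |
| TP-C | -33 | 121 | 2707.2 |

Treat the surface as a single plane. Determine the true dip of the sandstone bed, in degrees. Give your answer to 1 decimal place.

Let the plane be z = a·x + b·y + c.
TP-B−TP-A: −104a + 44b = −0.4;  TP-C−TP-A: −181a + 118b = −48.5.
Solving gives a = −0.48440, b = −1.15404.
Gradient magnitude |∇z| = √(a² + b²) = √(0.23464 + 1.33181) = 1.25158.
True dip = arctan(1.25158) = 51.4°, dipping toward NNE (azimuth ≈ 023°).

51.4°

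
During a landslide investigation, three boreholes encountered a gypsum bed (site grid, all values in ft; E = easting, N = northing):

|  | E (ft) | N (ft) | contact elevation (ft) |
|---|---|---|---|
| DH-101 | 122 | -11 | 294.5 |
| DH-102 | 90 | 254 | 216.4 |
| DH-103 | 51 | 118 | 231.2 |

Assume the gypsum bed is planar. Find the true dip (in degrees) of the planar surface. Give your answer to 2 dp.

Let the plane be z = a·E + b·N + c.
DH-102−DH-101: −32a + 265b = −78.1;  DH-103−DH-101: −71a + 129b = −63.3.
Solving gives a = 0.45616, b = −0.23963.
Gradient magnitude |∇z| = √(a² + b²) = √(0.20808 + 0.05742) = 0.51527.
True dip = arctan(0.51527) = 27.26°, dipping toward WNW (azimuth ≈ 298°).

27.26°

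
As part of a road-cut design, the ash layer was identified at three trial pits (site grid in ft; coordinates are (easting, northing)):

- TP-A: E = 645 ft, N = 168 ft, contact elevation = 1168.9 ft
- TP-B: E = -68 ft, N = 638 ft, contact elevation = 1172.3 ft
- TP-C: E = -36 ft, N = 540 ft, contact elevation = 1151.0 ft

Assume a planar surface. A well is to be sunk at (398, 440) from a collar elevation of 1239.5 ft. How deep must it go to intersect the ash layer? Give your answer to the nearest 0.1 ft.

39.4 ft

Two edge vectors: TP-A→TP-B = (-713, 470, 3.4), TP-A→TP-C = (-681, 372, -17.9).
Normal n = (TP-A→TP-B) × (TP-A→TP-C) = (-9677.8, -15078.1, 54834).
So ∂z/∂E = −n_x/n_z = 0.17649 and ∂z/∂N = −n_y/n_z = 0.27498.
Intercept c from TP-A: 1168.9 − 113.84 − 46.20 = 1008.87.
At (398, 440): z_contact = 70.24 + 120.99 + 1008.87 = 1200.10 ft.
Depth below ground = 1239.5 − 1200.10 = 39.4 ft.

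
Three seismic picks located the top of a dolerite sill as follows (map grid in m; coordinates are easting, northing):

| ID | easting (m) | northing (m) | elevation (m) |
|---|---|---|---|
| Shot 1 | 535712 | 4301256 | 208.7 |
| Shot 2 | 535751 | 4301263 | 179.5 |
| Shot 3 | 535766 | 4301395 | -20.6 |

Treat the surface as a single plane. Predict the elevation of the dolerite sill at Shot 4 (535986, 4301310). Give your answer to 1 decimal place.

Two edge vectors: Shot 1→Shot 2 = (39, 7, -29.2), Shot 1→Shot 3 = (54, 139, -229.3).
Normal n = (Shot 1→Shot 2) × (Shot 1→Shot 3) = (2453.7, 7365.9, 5043).
So ∂z/∂easting = −n_x/n_z = −0.486555622 and ∂z/∂northing = −n_y/n_z = −1.460618679.
Intercept c from Shot 1: 208.7 + 260653.69 + 6282494.86 = 6543357.24.
At (535986, 4301310): z = −260787.0 − 6282573.7 + 6543357.24 = -3.5 m.

-3.5 m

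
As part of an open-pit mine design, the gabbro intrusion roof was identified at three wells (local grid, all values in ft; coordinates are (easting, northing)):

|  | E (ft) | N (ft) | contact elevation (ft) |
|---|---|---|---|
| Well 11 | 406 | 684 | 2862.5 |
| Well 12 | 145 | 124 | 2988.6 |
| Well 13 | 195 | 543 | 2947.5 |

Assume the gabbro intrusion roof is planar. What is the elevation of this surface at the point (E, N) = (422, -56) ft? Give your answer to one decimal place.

Two edge vectors: Well 11→Well 12 = (-261, -560, 126.1), Well 11→Well 13 = (-211, -141, 85).
Normal n = (Well 11→Well 12) × (Well 11→Well 13) = (-29819.9, -4422.1, -81359).
So ∂z/∂E = −n_x/n_z = −0.36652 and ∂z/∂N = −n_y/n_z = −0.05435.
Intercept c from Well 11: 2862.5 + 148.81 + 37.18 = 3048.49.
At (422, -56): z = −154.7 + 3.0 + 3048.49 = 2896.9 ft.

2896.9 ft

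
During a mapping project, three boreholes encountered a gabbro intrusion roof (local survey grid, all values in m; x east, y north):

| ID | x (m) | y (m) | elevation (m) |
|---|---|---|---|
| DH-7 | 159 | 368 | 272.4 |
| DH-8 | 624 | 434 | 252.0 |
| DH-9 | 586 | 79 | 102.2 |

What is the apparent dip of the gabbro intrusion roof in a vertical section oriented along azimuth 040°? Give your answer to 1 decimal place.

Let the plane be z = a·x + b·y + c.
DH-8−DH-7: 465a + 66b = −20.4;  DH-9−DH-7: 427a − 289b = −170.2.
Solving gives a = −0.10536, b = 0.43325.
Unit vector along 040° is (sin 40°, cos 40°) = (0.6428, 0.7660).
Slope in that direction = a·(0.6428) + b·(0.7660) = 0.26416.
Apparent dip = arctan|0.26416| = 14.8° (true dip is 24.0°, so apparent ≤ true as expected).

14.8°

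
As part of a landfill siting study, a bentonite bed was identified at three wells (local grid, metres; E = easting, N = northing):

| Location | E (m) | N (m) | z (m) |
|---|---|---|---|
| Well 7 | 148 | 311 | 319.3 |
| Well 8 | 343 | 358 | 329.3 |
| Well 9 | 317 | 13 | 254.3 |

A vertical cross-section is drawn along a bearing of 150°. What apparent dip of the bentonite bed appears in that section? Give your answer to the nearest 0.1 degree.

10.7°

Let the plane be z = a·E + b·N + c.
Well 8−Well 7: 195a + 47b = 10;  Well 9−Well 7: 169a − 298b = −65.
Solving gives a = −0.00114, b = 0.21748.
Unit vector along 150° is (sin 150°, cos 150°) = (0.5000, -0.8660).
Slope in that direction = a·(0.5000) + b·(-0.8660) = −0.18891.
Apparent dip = arctan|0.18891| = 10.7° (true dip is 12.3°, so apparent ≤ true as expected).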